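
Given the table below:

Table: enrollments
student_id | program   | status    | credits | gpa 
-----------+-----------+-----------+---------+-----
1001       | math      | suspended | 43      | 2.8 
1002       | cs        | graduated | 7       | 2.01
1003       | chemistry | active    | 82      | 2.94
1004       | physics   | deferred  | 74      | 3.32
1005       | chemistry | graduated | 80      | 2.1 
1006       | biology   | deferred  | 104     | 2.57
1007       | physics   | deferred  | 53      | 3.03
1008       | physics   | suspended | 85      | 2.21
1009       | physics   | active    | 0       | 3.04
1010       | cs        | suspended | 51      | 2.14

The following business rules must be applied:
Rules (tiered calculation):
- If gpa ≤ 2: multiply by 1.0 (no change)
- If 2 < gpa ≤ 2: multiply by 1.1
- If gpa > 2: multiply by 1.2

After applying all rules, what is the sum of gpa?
31.39

Step 1: Tier 1 (gpa ≤ 2): 0 records, sum = 0 × 1.0 = 0.0
Step 2: Tier 2 (2 < gpa ≤ 2): 0 records, sum = 0 × 1.1 = 0.0
Step 3: Tier 3 (gpa > 2): 10 records, sum = 26.16 × 1.2 = 31.39
Step 4: Final sum = 0.0 + 0.0 + 31.39 = 31.39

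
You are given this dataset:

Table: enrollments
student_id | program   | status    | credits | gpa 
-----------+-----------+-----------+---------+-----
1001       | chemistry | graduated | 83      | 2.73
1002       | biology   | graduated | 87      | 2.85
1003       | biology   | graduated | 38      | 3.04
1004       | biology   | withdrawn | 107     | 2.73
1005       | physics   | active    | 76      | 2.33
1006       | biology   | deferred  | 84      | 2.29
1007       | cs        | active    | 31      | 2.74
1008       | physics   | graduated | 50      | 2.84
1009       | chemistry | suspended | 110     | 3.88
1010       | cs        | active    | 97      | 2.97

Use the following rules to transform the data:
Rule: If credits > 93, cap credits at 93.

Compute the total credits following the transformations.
728

Step 1: 3 records have credits > 93
Step 2: These records originally summed to 314
Step 3: After capping: 3 × 93 = 279
Step 4: Unaffected records sum: 449
Step 5: Final sum = 279 + 449 = 728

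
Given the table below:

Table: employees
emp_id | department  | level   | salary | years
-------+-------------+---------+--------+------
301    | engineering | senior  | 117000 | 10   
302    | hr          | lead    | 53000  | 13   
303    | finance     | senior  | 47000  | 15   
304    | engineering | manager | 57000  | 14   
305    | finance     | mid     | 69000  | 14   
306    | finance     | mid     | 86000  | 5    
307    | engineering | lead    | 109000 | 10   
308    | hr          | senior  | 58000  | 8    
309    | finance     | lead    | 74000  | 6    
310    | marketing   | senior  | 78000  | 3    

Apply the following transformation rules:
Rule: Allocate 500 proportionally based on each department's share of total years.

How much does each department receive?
engineering: 173.47, finance: 204.08, hr: 107.14, marketing: 15.31

Step 1: Calculate total years = 98
Step 2: Calculate each department's proportion:
  engineering: 34/98 = 34.69% → 173.47
  finance: 40/98 = 40.82% → 204.08
  hr: 21/98 = 21.43% → 107.14
  marketing: 3/98 = 3.06% → 15.31
Step 3: Verify: sum of allocations ≈ 500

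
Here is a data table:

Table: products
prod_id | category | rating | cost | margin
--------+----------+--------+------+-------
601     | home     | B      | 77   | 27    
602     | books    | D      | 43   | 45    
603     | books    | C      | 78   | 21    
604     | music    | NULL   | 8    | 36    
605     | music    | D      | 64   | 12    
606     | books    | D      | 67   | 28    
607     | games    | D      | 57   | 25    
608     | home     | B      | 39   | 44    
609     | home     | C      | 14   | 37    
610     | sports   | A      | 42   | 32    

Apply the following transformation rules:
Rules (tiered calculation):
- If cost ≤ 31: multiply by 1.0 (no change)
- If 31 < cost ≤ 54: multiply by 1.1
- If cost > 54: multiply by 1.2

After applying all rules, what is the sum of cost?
570.0

Step 1: Tier 1 (cost ≤ 31): 2 records, sum = 22 × 1.0 = 22.0
Step 2: Tier 2 (31 < cost ≤ 54): 3 records, sum = 124 × 1.1 = 136.4
Step 3: Tier 3 (cost > 54): 5 records, sum = 343 × 1.2 = 411.6
Step 4: Final sum = 22.0 + 136.4 + 411.6 = 570.0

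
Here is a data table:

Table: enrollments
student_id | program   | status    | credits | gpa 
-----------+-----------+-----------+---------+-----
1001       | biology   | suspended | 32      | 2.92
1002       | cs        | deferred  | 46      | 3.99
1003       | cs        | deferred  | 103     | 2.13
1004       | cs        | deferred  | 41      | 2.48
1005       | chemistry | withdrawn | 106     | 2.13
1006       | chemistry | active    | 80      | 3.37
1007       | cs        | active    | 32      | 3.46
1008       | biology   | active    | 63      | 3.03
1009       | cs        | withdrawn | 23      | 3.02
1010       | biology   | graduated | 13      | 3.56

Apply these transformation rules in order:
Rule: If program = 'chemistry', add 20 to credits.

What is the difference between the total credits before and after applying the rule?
40

Step 1: Original sum of credits = 539
Step 2: 2 records have program = 'chemistry'
Step 3: Each affected record changes by 20
Step 4: Total change = 2 × 20 = 40
Step 5: New sum = 539 + 40 = 579
Step 6: Difference = |579 - 539| = 40
        (Sum increased by 40)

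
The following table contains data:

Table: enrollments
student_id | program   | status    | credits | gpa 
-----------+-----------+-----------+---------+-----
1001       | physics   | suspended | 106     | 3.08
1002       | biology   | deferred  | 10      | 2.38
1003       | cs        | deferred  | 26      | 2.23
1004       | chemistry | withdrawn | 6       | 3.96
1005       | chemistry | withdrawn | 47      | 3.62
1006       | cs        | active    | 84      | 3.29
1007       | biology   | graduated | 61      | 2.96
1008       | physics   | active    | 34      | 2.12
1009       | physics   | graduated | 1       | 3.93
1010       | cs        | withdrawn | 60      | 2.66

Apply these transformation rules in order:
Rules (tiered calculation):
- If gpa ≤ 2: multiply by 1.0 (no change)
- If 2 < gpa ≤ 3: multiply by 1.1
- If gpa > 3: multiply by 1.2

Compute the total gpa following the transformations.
35.04

Step 1: Tier 1 (gpa ≤ 2): 0 records, sum = 0 × 1.0 = 0.0
Step 2: Tier 2 (2 < gpa ≤ 3): 5 records, sum = 12.35 × 1.1 = 13.59
Step 3: Tier 3 (gpa > 3): 5 records, sum = 17.88 × 1.2 = 21.46
Step 4: Final sum = 0.0 + 13.59 + 21.46 = 35.04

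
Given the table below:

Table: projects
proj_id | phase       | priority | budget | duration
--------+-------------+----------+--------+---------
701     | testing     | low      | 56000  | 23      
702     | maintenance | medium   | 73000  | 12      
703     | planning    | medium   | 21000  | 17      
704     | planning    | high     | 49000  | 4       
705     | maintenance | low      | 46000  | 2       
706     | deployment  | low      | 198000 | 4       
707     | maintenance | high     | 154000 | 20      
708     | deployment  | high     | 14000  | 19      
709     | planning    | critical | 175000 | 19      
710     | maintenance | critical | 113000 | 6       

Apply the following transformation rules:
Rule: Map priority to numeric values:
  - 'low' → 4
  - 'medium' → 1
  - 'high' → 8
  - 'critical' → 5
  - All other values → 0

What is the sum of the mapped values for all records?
48

Step 1: Apply mapping to each record
Step 2: Count by status:
  'low': 3 records × 4 = 12
  'medium': 2 records × 1 = 2
  'high': 3 records × 8 = 24
  'critical': 2 records × 5 = 10
Step 3: Sum all mapped values = 48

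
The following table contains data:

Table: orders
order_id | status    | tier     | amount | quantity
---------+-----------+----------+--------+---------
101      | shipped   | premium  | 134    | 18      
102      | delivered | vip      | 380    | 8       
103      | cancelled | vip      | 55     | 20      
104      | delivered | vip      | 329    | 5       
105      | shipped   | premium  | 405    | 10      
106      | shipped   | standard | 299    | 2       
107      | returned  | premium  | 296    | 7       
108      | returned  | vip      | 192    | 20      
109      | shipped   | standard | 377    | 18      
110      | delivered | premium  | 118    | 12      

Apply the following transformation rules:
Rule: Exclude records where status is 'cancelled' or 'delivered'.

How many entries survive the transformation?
6

Step 1: Count records to exclude
  - 1 (cancelled) + 3 (delivered) = 4 records
Step 2: Total records: 10
Step 3: Remaining = 10 - 4 = 6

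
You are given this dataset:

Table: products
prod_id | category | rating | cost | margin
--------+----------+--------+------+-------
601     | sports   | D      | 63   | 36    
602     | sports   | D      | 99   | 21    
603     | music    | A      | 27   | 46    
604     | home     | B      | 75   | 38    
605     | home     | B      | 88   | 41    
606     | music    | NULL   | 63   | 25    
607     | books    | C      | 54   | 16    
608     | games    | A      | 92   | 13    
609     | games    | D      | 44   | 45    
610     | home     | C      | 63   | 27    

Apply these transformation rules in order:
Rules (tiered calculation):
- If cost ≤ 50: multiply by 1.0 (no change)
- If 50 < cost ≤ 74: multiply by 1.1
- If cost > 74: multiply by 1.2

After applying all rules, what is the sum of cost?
763.1

Step 1: Tier 1 (cost ≤ 50): 2 records, sum = 71 × 1.0 = 71.0
Step 2: Tier 2 (50 < cost ≤ 74): 4 records, sum = 243 × 1.1 = 267.3
Step 3: Tier 3 (cost > 74): 4 records, sum = 354 × 1.2 = 424.8
Step 4: Final sum = 71.0 + 267.3 + 424.8 = 763.1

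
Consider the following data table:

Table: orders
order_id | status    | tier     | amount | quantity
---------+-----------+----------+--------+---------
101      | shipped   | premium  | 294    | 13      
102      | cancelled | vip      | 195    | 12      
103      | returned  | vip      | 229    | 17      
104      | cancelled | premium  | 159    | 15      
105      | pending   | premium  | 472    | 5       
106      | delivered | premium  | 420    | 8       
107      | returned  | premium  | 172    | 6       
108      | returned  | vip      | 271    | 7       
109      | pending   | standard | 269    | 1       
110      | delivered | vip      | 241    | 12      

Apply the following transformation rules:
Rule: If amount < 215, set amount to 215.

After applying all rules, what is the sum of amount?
2841

Step 1: 3 records have amount < 215
Step 2: These records originally summed to 526
Step 3: After setting to minimum: 3 × 215 = 645
Step 4: Unaffected records sum: 2196
Step 5: Final sum = 645 + 2196 = 2841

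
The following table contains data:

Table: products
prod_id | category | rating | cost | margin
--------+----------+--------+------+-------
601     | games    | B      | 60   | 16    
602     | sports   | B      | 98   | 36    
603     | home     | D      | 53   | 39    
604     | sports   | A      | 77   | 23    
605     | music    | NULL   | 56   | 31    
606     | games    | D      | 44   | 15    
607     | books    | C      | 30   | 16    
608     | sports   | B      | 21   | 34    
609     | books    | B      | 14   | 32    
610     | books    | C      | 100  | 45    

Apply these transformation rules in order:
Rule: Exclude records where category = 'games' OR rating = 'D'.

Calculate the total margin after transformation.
217

Step 1: Find records where category = 'games' OR rating = 'D'
Step 2: 3 records match, summing to 70
Step 3: Original sum: 287
Step 4: Remaining sum = 287 - 70 = 217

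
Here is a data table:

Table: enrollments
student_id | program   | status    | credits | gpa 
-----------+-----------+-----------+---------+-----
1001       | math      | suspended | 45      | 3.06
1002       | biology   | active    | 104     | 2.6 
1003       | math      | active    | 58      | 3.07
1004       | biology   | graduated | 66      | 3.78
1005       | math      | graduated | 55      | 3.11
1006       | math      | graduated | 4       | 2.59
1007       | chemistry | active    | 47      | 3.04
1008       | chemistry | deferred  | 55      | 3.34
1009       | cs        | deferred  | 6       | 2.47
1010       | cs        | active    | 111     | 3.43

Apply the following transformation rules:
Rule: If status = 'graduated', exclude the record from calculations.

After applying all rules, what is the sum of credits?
426

Step 1: Identify records where status = 'graduated'
Step 2: The excluded records sum to 125
Step 3: Original total credits = 551
Step 4: Remaining total = 551 - 125 = 426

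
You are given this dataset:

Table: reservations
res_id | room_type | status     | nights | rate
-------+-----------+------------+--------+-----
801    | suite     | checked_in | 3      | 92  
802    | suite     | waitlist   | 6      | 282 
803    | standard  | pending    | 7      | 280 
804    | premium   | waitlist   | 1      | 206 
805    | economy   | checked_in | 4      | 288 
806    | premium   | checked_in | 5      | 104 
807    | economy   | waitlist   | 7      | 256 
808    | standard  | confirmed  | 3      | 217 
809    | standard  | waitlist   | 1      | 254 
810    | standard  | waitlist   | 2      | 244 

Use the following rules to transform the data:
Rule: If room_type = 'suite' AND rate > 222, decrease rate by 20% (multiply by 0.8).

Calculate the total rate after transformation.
2166.6

Step 1: Find records where room_type = 'suite' AND rate > 222
Step 2: 1 records match, summing to 282
Step 3: After multiplier: 282 × 0.8 = 225.6
Step 4: Unaffected records sum: 1941
Step 5: Final sum = 225.6 + 1941 = 2166.6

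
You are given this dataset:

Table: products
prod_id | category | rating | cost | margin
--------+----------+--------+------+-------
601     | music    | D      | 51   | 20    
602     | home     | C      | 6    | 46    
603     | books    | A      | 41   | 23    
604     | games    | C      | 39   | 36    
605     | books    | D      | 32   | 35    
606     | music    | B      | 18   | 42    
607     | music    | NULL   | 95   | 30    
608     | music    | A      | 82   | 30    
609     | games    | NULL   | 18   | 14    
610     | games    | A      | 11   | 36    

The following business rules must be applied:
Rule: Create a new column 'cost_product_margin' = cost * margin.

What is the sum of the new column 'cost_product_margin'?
11477

Step 1: For each record, compute cost * margin
Example calculations:
  51 * 20 = 1020
  6 * 46 = 276
  41 * 23 = 943
  ...
Step 2: Sum all derived values
Step 3: Total = 11477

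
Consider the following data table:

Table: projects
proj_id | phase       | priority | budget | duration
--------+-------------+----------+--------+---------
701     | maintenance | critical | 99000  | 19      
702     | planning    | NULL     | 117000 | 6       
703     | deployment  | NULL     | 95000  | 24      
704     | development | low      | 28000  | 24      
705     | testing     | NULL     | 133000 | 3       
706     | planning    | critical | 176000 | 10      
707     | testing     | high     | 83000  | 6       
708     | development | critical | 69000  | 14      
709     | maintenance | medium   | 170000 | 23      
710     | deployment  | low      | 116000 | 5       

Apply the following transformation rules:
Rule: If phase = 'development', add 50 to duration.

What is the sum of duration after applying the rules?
234

Step 1: Count records where phase = 'development': 2
Step 2: Total bonus added: 2 × 50 = 100
Step 3: Original sum of duration: 134
Step 4: Final sum = 134 + 100 = 234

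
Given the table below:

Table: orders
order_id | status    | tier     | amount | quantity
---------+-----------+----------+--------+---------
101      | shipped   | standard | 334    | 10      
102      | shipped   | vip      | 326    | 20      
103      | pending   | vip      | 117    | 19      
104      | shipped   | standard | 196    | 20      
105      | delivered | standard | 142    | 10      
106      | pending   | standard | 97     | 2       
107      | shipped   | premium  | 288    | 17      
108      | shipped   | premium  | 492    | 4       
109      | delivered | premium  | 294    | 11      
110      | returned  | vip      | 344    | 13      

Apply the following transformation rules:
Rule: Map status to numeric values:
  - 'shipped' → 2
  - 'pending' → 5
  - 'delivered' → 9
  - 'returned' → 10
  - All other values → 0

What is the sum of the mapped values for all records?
48

Step 1: Apply mapping to each record
Step 2: Count by status:
  'shipped': 5 records × 2 = 10
  'pending': 2 records × 5 = 10
  'delivered': 2 records × 9 = 18
  'returned': 1 records × 10 = 10
Step 3: Sum all mapped values = 48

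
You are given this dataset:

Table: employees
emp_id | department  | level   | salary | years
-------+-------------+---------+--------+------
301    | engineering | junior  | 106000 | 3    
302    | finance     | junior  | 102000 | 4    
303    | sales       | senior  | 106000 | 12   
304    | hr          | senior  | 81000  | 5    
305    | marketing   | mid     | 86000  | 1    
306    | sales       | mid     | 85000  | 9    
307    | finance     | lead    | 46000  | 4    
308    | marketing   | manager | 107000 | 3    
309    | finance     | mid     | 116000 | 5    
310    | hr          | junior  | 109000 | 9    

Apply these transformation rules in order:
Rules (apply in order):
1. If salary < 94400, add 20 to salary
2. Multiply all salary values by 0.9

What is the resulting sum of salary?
849672.0

Step 1: Apply Rule 1 - Add 20 to records with salary < 94400
  - 4 records affected: 298000 + (4 × 20) = 298080
  - Unaffected records: 646000
  - Sum after Rule 1: 944080
Step 2: Apply Rule 2 - Multiply all by 0.9
  - 944080 × 0.9 = 849672.0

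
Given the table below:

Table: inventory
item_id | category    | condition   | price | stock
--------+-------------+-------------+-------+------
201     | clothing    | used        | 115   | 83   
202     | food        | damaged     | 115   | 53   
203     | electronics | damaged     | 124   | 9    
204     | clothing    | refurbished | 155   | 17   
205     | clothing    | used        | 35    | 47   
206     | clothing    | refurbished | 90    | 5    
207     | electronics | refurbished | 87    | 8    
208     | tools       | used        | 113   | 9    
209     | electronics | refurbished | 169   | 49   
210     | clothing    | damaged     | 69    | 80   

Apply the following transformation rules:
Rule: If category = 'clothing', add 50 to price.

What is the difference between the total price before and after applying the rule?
250

Step 1: Original sum of price = 1072
Step 2: 5 records have category = 'clothing'
Step 3: Each affected record changes by 50
Step 4: Total change = 5 × 50 = 250
Step 5: New sum = 1072 + 250 = 1322
Step 6: Difference = |1322 - 1072| = 250
        (Sum increased by 250)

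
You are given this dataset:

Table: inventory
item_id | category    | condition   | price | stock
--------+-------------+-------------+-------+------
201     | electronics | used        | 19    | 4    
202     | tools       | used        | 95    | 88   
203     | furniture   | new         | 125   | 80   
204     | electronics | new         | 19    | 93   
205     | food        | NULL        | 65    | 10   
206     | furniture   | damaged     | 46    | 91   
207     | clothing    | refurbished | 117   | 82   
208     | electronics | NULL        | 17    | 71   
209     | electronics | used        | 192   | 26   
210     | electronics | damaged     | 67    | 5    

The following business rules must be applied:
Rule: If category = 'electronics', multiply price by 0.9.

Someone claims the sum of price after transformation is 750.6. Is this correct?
No, the correct result is 730.6.

Step 1: Calculate the correct sum after transformation
Step 2: Apply multiplier 0.9 to records where category = 'electronics'
Step 3: Correct result = 730.6
Step 4: Claimed result = 750.6
Step 5: 730.6 ≠ 750.6
Conclusion: The claimed result is incorrect. The correct answer is 730.6.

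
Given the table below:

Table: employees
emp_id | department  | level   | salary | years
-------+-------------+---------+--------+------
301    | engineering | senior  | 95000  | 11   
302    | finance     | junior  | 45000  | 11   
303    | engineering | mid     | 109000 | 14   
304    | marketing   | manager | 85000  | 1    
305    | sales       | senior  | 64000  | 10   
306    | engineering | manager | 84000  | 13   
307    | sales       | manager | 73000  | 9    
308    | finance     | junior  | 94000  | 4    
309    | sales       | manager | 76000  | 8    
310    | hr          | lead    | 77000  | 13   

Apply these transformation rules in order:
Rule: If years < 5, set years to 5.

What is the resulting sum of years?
99

Step 1: 2 records have years < 5
Step 2: These records originally summed to 5
Step 3: After setting to minimum: 2 × 5 = 10
Step 4: Unaffected records sum: 89
Step 5: Final sum = 10 + 89 = 99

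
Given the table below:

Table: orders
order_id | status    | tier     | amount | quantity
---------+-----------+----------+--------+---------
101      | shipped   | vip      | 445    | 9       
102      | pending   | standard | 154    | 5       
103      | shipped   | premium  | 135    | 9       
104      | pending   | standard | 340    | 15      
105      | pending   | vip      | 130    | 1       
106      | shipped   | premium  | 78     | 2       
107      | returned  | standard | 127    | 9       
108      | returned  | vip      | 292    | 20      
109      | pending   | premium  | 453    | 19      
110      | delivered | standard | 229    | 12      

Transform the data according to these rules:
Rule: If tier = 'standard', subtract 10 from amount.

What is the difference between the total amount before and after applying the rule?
40

Step 1: Original sum of amount = 2383
Step 2: 4 records have tier = 'standard'
Step 3: Each affected record changes by -10
Step 4: Total change = 4 × -10 = -40
Step 5: New sum = 2383 + -40 = 2343
Step 6: Difference = |2343 - 2383| = 40
        (Sum decreased by 40)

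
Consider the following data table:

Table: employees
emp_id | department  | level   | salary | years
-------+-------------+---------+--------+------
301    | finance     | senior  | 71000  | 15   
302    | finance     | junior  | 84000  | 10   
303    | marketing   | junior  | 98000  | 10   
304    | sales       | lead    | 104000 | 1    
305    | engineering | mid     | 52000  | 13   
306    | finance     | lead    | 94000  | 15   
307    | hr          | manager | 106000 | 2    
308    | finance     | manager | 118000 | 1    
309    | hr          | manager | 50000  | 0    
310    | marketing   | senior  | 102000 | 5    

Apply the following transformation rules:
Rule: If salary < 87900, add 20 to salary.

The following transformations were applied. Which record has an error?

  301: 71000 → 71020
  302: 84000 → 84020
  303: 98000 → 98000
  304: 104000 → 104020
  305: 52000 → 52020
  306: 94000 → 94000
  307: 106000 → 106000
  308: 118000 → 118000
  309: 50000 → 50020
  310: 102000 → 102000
Record 304 has an error. The correct transformed value should be 104000, not 104020.

Step 1: Check each record against the rule
Step 2: Record 304 has salary = 104000
Step 3: Since 104000 >= 87900, the bonus should not have been applied
Step 4: Correct value = 104000, but claimed value = 104020
Conclusion: Record 304 has the error.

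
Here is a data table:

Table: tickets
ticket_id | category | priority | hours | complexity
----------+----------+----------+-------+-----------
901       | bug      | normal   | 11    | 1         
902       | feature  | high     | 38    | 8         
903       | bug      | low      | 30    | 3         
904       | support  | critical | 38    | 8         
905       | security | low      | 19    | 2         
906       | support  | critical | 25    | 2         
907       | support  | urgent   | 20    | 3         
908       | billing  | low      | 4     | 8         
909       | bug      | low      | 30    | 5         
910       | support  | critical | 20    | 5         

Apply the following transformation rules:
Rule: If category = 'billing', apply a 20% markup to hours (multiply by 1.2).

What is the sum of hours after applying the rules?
235.8

Step 1: Records with category = 'billing' have total hours = 4
Step 2: Apply multiplier: 4 × 1.2 = 4.8
Step 3: Other records total: 231
Step 4: Final sum = 4.8 + 231 = 235.8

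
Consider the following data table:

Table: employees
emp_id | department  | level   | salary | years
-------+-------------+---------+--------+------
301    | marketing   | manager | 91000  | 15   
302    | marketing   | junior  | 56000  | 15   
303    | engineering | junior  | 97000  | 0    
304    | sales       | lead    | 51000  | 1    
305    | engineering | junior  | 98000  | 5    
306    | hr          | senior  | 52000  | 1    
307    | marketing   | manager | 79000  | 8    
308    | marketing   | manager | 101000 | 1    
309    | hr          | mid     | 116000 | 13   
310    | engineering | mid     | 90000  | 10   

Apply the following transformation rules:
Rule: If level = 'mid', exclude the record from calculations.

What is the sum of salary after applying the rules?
625000

Step 1: Identify records where level = 'mid'
Step 2: The excluded records sum to 206000
Step 3: Original total salary = 831000
Step 4: Remaining total = 831000 - 206000 = 625000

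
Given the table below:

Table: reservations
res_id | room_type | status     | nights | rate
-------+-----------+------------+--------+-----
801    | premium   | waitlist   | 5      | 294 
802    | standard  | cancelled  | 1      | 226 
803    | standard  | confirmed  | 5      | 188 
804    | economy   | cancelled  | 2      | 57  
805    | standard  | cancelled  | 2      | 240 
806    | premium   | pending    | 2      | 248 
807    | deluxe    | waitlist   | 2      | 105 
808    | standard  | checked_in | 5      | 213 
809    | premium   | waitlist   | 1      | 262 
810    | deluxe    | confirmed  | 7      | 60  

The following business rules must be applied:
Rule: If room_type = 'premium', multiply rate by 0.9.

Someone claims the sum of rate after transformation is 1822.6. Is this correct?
No, the correct result is 1812.6.

Step 1: Calculate the correct sum after transformation
Step 2: Apply multiplier 0.9 to records where room_type = 'premium'
Step 3: Correct result = 1812.6
Step 4: Claimed result = 1822.6
Step 5: 1812.6 ≠ 1822.6
Conclusion: The claimed result is incorrect. The correct answer is 1812.6.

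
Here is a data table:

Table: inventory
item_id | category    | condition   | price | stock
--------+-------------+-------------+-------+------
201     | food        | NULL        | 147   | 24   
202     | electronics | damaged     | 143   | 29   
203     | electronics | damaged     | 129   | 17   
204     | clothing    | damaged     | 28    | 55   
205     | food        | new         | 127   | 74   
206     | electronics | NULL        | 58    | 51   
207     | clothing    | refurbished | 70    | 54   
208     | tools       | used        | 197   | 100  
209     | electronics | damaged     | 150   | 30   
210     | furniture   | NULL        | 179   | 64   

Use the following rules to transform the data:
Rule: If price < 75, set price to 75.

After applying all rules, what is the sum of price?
1297

Step 1: 3 records have price < 75
Step 2: These records originally summed to 156
Step 3: After setting to minimum: 3 × 75 = 225
Step 4: Unaffected records sum: 1072
Step 5: Final sum = 225 + 1072 = 1297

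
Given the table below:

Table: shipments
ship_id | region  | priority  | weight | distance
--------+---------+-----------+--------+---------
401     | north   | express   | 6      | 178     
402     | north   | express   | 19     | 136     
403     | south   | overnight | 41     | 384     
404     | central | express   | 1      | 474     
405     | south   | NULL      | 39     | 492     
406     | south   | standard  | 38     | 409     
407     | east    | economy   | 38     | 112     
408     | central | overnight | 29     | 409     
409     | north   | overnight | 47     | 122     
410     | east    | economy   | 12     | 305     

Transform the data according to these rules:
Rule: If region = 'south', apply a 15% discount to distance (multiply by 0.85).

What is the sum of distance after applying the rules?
2828.25

Step 1: Records with region = 'south' have total distance = 1285
Step 2: Apply multiplier: 1285 × 0.85 = 1092.25
Step 3: Other records total: 1736
Step 4: Final sum = 1092.25 + 1736 = 2828.25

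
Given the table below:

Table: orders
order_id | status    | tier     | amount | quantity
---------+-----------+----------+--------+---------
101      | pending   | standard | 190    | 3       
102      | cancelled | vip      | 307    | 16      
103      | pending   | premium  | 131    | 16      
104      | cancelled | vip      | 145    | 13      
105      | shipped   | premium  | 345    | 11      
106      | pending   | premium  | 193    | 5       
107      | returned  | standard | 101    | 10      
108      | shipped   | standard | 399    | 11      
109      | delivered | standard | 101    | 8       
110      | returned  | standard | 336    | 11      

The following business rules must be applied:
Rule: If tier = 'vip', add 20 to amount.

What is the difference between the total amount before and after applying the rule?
40

Step 1: Original sum of amount = 2248
Step 2: 2 records have tier = 'vip'
Step 3: Each affected record changes by 20
Step 4: Total change = 2 × 20 = 40
Step 5: New sum = 2248 + 40 = 2288
Step 6: Difference = |2288 - 2248| = 40
        (Sum increased by 40)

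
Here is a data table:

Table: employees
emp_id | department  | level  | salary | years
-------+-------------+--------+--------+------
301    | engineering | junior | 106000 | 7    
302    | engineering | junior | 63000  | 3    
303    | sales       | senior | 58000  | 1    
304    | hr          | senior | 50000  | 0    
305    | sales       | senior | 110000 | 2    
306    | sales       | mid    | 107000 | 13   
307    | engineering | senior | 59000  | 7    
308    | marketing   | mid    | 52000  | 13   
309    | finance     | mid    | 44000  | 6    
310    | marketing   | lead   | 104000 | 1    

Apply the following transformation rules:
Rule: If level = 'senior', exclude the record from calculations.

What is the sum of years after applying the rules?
43

Step 1: Identify records where level = 'senior'
Step 2: The excluded records sum to 10
Step 3: Original total years = 53
Step 4: Remaining total = 53 - 10 = 43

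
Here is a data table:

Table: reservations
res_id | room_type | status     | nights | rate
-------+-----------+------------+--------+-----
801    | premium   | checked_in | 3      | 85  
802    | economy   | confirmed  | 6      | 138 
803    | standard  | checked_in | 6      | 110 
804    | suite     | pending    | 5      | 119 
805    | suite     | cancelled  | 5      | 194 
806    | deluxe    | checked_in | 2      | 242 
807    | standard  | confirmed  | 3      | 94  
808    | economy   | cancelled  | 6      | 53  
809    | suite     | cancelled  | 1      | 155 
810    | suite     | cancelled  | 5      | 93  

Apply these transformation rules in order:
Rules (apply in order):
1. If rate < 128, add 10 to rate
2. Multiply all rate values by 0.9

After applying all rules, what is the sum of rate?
1208.7

Step 1: Apply Rule 1 - Add 10 to records with rate < 128
  - 6 records affected: 554 + (6 × 10) = 614
  - Unaffected records: 729
  - Sum after Rule 1: 1343
Step 2: Apply Rule 2 - Multiply all by 0.9
  - 1343 × 0.9 = 1208.7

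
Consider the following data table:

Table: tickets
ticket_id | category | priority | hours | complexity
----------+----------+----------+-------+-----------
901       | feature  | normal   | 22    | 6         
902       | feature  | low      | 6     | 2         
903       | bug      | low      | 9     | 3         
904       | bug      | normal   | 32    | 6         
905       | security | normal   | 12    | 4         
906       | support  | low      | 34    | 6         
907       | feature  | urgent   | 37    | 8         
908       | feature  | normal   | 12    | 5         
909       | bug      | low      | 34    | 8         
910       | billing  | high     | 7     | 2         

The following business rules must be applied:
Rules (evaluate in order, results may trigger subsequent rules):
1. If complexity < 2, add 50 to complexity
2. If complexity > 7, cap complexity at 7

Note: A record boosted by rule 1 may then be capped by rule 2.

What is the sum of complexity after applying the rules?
48

Step 1: Apply rule 1 to records with complexity < 2
  - 0 records get bonus of 50
  - Of these, 0 records then exceed 7 and get capped
Step 2: Apply rule 2 to records with complexity > 7
  - 2 records (original) are capped
Step 3: Calculate final sum = 48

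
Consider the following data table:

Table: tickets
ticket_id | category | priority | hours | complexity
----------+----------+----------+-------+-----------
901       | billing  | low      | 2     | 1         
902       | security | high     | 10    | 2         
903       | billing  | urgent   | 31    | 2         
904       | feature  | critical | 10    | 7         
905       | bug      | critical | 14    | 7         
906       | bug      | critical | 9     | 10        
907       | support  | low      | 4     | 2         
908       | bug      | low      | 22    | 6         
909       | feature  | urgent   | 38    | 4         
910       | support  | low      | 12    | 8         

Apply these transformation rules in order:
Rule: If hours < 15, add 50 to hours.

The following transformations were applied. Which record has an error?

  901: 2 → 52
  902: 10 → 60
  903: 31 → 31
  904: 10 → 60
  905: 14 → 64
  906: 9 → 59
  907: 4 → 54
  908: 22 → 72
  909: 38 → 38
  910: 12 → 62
Record 908 has an error. The correct transformed value should be 22, not 72.

Step 1: Check each record against the rule
Step 2: Record 908 has hours = 22
Step 3: Since 22 >= 15, the bonus should not have been applied
Step 4: Correct value = 22, but claimed value = 72
Conclusion: Record 908 has the error.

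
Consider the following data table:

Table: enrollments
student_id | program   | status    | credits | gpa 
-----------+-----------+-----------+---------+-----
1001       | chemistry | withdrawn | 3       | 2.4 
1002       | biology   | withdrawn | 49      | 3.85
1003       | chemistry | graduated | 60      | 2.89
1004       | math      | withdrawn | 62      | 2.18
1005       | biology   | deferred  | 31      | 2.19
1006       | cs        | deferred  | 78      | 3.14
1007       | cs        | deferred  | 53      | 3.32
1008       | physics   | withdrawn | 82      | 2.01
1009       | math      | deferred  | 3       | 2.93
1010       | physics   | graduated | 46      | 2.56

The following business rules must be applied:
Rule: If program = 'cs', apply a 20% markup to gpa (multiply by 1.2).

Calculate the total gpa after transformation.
28.76

Step 1: Records with program = 'cs' have total gpa = 6.46
Step 2: Apply multiplier: 6.46 × 1.2 = 7.75
Step 3: Other records total: 21.01
Step 4: Final sum = 7.75 + 21.01 = 28.76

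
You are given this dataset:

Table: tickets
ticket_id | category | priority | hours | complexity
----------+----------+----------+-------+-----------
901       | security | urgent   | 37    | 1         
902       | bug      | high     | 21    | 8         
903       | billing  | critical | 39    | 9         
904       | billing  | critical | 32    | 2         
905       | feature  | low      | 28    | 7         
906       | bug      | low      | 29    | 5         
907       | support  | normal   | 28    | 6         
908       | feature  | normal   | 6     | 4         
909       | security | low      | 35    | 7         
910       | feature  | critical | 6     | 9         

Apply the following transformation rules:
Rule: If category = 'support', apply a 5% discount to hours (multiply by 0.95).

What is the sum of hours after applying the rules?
259.6

Step 1: Records with category = 'support' have total hours = 28
Step 2: Apply multiplier: 28 × 0.95 = 26.6
Step 3: Other records total: 233
Step 4: Final sum = 26.6 + 233 = 259.6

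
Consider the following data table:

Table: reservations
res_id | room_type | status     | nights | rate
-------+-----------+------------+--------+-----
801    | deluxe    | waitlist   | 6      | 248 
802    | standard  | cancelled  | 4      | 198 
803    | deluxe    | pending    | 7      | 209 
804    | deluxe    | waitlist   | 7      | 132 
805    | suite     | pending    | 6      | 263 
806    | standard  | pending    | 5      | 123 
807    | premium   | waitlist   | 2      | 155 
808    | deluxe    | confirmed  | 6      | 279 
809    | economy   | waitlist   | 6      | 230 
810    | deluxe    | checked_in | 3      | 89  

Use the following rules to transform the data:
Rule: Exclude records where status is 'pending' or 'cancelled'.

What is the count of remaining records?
6

Step 1: Count records to exclude
  - 3 (pending) + 1 (cancelled) = 4 records
Step 2: Total records: 10
Step 3: Remaining = 10 - 4 = 6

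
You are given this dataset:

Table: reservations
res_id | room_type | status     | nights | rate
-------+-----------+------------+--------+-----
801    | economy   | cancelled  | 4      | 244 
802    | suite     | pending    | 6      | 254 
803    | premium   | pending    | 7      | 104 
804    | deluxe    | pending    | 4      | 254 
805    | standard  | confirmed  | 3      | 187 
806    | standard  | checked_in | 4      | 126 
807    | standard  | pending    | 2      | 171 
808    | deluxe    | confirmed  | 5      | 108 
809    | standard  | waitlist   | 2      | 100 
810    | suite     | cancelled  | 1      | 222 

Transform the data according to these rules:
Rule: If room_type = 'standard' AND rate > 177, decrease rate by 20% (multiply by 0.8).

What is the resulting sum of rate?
1732.6

Step 1: Find records where room_type = 'standard' AND rate > 177
Step 2: 1 records match, summing to 187
Step 3: After multiplier: 187 × 0.8 = 149.6
Step 4: Unaffected records sum: 1583
Step 5: Final sum = 149.6 + 1583 = 1732.6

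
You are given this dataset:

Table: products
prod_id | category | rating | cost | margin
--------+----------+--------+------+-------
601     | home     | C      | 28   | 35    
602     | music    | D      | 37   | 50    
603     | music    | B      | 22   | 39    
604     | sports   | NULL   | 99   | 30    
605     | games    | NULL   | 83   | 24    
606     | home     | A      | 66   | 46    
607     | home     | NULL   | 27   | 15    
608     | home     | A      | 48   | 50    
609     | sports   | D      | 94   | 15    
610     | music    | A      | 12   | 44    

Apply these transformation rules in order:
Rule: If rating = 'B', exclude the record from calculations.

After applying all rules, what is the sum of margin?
309

Step 1: Identify records where rating = 'B'
Step 2: The excluded records sum to 39
Step 3: Original total margin = 348
Step 4: Remaining total = 348 - 39 = 309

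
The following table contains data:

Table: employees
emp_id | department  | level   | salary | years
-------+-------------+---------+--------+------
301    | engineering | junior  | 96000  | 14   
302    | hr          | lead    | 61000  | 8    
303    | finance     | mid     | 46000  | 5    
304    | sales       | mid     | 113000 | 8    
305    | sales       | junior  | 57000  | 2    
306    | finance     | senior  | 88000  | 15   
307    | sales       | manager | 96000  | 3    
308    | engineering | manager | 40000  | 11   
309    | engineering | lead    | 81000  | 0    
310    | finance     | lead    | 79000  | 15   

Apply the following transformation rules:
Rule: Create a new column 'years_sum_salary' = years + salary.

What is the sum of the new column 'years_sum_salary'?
757081

Step 1: For each record, compute years + salary
Example calculations:
  14 + 96000 = 96014
  8 + 61000 = 61008
  5 + 46000 = 46005
  ...
Step 2: Sum all derived values
Step 3: Total = 757081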